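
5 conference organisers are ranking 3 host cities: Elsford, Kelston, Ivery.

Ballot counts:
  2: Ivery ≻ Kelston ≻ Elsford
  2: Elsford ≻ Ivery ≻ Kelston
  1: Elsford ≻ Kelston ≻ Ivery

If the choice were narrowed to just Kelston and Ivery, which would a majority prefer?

Ivery

Ballots ranking Kelston above Ivery: 1.
Ballots ranking Ivery above Kelston: 5 − 1 = 4.
Ivery wins the head-to-head 4–1.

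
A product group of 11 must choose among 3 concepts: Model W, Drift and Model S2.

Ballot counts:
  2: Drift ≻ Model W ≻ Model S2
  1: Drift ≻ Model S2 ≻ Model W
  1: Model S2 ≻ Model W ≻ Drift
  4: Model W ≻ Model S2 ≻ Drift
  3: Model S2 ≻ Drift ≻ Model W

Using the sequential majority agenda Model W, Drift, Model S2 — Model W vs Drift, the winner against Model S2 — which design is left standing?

Round 1: Model W vs Drift — 5–6, Drift advances.
Round 2: Drift vs Model S2 — 3–8, Model S2 advances.
The agenda winner is Model S2.

Model S2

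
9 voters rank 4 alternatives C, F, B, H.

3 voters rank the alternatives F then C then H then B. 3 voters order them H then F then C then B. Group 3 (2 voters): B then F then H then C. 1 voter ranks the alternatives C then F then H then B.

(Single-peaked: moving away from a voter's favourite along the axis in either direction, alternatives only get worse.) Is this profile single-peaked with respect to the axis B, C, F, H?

no

Axis positions: B=1, C=2, F=3, H=4.
Group 1 (peak F at position 3): ranking walks positions 3-2-4-1, expanding outward from the peak — single-peaked.
Group 2 (peak H at position 4): ranking walks positions 4-3-2-1, expanding outward from the peak — single-peaked.
Group 3: ranking walks positions 1-3-4-2; F is ranked above C even though C lies between F and the peak B on the axis — preferences dip and rise again. Not single-peaked.
Group 4 (peak C at position 2): ranking walks positions 2-3-4-1, expanding outward from the peak — single-peaked.
Group 3 violates single-peakedness, so the profile is not single-peaked on this axis.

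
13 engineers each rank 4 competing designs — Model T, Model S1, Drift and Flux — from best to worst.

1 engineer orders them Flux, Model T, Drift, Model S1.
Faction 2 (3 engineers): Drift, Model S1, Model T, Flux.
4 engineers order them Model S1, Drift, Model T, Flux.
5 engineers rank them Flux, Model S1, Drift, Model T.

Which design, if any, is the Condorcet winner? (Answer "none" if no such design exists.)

Head-to-head results (13 engineers):
Model T vs Model S1: Model T is ranked higher on 1 ballot, Model S1 on 12. Model S1 wins 12–1.
Model T–Drift: Drift 12–1.
Model T vs Flux: Model T, 7–6.
Model S1 vs Drift: 4+5 = 9 for Model S1, 4 for Drift — Model S1 by 9–4.
Model S1 vs Flux: 7 to 6, Model S1.
Drift vs Flux: Drift, 7–6.
Only Model S1 has no losses; Model S1 is the Condorcet winner.

Model S1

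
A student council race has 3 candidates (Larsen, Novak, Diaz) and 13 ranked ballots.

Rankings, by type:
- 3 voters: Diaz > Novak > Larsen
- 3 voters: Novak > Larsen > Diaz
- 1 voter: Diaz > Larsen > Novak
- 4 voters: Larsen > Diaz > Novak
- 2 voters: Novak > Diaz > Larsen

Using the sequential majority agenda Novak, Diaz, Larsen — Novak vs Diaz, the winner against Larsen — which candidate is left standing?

Larsen

Round 1: Novak vs Diaz — 5–8, Diaz advances.
Round 2: Diaz vs Larsen — 6–7, Larsen advances.
The agenda winner is Larsen.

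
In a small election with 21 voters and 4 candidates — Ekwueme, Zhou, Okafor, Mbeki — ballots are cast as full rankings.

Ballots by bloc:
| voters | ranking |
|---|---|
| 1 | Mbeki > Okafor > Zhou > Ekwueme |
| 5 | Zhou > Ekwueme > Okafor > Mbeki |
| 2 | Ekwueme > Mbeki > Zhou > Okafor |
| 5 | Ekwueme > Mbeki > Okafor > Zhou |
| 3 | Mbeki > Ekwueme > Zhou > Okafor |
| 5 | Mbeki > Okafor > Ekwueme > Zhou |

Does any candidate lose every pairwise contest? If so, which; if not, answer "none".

Head-to-head results (21 voters):
Ekwueme vs Zhou: Ekwueme is ranked higher on 2+5+3+5 = 15 ballots, Zhou on 6. Ekwueme wins 15–6.
Ekwueme vs Okafor: Ekwueme preferred on 5+2+5+3 = 15 ballots; Ekwueme wins 15–6.
Ekwueme vs Mbeki: 5+2+5 = 12 for Ekwueme, 9 for Mbeki — Ekwueme by 12–9.
Zhou vs Okafor: 5+2+3 = 10 for Zhou, 11 for Okafor — Okafor by 11–10.
Zhou vs Mbeki: 5 for Zhou, 16 for Mbeki — Mbeki by 16–5.
Okafor–Mbeki: Mbeki 16–5.
Zhou is beaten in every head-to-head and is the Condorcet loser.

Zhou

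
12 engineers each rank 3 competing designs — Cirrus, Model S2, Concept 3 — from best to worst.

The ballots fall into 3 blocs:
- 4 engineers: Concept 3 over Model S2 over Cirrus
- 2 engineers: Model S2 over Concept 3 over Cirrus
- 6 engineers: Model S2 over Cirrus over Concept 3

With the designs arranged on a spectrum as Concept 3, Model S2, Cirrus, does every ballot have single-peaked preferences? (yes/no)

yes

Axis positions: Concept 3=1, Model S2=2, Cirrus=3.
Bloc 1 (peak Concept 3 at position 1): ranking walks positions 1-2-3, expanding outward from the peak — single-peaked.
Bloc 2 (peak Model S2 at position 2): ranking walks positions 2-1-3, expanding outward from the peak — single-peaked.
Bloc 3 (peak Model S2 at position 2): ranking walks positions 2-3-1, expanding outward from the peak — single-peaked.
Every ranking is single-peaked on this axis.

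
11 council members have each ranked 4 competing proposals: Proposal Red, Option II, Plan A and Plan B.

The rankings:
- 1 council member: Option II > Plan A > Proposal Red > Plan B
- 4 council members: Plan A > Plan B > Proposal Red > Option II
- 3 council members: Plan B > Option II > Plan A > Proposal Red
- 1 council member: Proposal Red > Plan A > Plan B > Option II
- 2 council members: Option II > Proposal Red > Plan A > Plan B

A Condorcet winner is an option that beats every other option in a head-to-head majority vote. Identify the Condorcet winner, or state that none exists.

none

Pairwise majorities:
Proposal Red vs Option II: Option II wins 6–5.
Proposal Red vs Plan A: Proposal Red is ranked higher on 1+2 = 3 ballots, Plan A on 8. Plan A wins 8–3.
Proposal Red vs Plan B: Plan B, 7–4.
Option II vs Plan A: Option II is ranked higher on 1+3+2 = 6 ballots, Plan A on 5. Option II wins 6–5.
Option II vs Plan B: Option II is ranked higher on 1+2 = 3 ballots, Plan B on 8. Plan B wins 8–3.
Plan A vs Plan B: Plan A, 8–3.
No option is unbeaten: Proposal Red loses to Option II; Option II loses to Plan B; Plan A loses to Option II; Plan B loses to Plan A. In particular Option II > Plan A > Plan B > Option II is a majority cycle — no Condorcet winner exists.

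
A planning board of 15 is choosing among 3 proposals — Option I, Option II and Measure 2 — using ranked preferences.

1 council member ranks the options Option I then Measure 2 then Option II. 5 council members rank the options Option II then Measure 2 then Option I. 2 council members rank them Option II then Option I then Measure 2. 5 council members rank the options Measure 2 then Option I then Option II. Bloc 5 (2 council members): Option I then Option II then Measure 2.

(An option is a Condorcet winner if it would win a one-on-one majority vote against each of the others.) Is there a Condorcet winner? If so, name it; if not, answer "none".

Pairwise majorities:
Option I vs Option II: Option I, 8–7.
Option I vs Measure 2: Measure 2 wins 10–5.
Option II–Measure 2: Option II 9–6.
Each option drops at least one matchup (Option I loses to Measure 2; Option II loses to Option I; Measure 2 loses to Option II); the cycle Option I beats Option II beats Measure 2 beats Option I rules out a Condorcet winner.

none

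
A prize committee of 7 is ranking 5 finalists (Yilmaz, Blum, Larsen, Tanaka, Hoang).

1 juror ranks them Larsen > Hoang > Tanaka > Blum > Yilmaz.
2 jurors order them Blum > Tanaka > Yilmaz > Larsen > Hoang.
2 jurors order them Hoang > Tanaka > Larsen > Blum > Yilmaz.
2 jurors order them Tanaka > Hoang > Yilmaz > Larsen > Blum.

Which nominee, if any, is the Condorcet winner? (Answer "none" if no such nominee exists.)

Tanaka

Check each pair by majority over 7 ballots:
Yilmaz vs Blum: Yilmaz preferred on 2 ballots; Blum wins 5–2.
Yilmaz vs Larsen: 2+2 = 4 for Yilmaz, 3 for Larsen — Yilmaz by 4–3.
Yilmaz vs Tanaka: Yilmaz preferred on 0 ballots; Tanaka wins 7–0.
Yilmaz vs Hoang: Yilmaz preferred on 2 ballots; Hoang wins 5–2.
Blum vs Larsen: 2 to 5, Larsen.
Blum vs Tanaka: Blum preferred on 2 ballots; Tanaka wins 5–2.
Blum vs Hoang: Blum is ranked higher on 2 ballots, Hoang on 5. Hoang wins 5–2.
Larsen vs Tanaka: Larsen preferred on 1 ballot; Tanaka wins 6–1.
Larsen vs Hoang: Larsen preferred on 1+2 = 3 ballots; Hoang wins 4–3.
Tanaka vs Hoang: Tanaka is ranked higher on 2+2 = 4 ballots, Hoang on 3. Tanaka wins 4–3.
Tanaka defeats every rival head-to-head and is the Condorcet winner.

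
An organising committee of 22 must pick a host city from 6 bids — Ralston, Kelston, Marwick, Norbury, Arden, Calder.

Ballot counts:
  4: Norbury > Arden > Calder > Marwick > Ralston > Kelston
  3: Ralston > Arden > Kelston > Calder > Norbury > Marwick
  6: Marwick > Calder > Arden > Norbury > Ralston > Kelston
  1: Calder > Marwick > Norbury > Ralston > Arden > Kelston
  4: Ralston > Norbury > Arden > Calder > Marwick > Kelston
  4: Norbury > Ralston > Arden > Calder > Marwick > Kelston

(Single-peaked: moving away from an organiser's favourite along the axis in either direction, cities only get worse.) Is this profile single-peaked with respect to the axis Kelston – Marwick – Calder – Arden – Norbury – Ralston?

no

Axis positions: Kelston=1, Marwick=2, Calder=3, Arden=4, Norbury=5, Ralston=6.
Type 1 (peak Norbury at position 5): ranking walks positions 5-4-3-2-6-1, expanding outward from the peak — single-peaked.
Type 2: ranking walks positions 6-4-1-3-5-2; Arden is ranked above Norbury even though Norbury lies between Arden and the peak Ralston on the axis — preferences dip and rise again. Not single-peaked.
Type 3 (peak Marwick at position 2): ranking walks positions 2-3-4-5-6-1, expanding outward from the peak — single-peaked.
Type 4: ranking walks positions 3-2-5-6-4-1; Norbury is ranked above Arden even though Arden lies between Norbury and the peak Calder on the axis — preferences dip and rise again. Not single-peaked.
Type 5 (peak Ralston at position 6): ranking walks positions 6-5-4-3-2-1, expanding outward from the peak — single-peaked.
Type 6 (peak Norbury at position 5): ranking walks positions 5-6-4-3-2-1, expanding outward from the peak — single-peaked.
Type 2 violates single-peakedness, so the profile is not single-peaked on this axis.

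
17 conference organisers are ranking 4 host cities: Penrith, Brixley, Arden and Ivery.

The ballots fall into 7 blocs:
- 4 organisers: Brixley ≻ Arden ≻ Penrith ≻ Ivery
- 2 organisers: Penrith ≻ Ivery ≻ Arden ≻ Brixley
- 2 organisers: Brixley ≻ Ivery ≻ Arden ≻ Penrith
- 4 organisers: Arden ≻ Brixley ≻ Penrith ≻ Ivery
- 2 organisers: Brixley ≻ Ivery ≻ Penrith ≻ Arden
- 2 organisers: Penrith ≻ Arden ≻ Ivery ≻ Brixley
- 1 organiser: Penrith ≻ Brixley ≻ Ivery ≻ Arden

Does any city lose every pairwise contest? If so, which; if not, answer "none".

Pairwise majorities:
Penrith vs Brixley: Brixley wins 12–5.
Penrith vs Arden: 2+2+2+1 = 7 for Penrith, 10 for Arden — Arden by 10–7.
Penrith vs Ivery: Penrith wins 13–4.
Brixley vs Arden: Brixley is ranked higher on 4+2+2+1 = 9 ballots, Arden on 8. Brixley wins 9–8.
Brixley vs Ivery: Brixley preferred on 4+2+4+2+1 = 13 ballots; Brixley wins 13–4.
Arden vs Ivery: Arden, 10–7.
Ivery loses to every other city — it is the Condorcet loser.

Ivery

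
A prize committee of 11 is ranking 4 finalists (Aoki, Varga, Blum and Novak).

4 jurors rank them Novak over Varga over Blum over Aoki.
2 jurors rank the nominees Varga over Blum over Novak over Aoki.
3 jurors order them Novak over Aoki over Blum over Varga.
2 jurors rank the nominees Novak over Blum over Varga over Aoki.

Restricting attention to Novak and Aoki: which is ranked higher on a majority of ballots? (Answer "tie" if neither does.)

Ballots ranking Novak above Aoki: 4 + 2 + 3 + 2 = 11.
Ballots ranking Aoki above Novak: 11 − 11 = 0.
Novak wins the head-to-head 11–0.

Novak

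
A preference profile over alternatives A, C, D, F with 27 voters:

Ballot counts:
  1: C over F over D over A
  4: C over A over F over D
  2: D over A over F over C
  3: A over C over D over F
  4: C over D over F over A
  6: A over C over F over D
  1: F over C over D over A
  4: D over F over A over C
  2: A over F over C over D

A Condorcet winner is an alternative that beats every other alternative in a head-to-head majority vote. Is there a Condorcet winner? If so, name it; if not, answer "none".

Pairwise majorities:
A vs C: A is ranked higher on 2+3+6+4+2 = 17 ballots, C on 10. A wins 17–10.
A vs D: 4+3+6+2 = 15 for A, 12 for D — A by 15–12.
A vs F: A preferred on 4+2+3+6+2 = 17 ballots; A wins 17–10.
C vs D: C preferred on 21 ballots; C wins 21–6.
C vs F: C is ranked higher on 1+4+3+4+6 = 18 ballots, F on 9. C wins 18–9.
D vs F: 13 to 14, F.
A beats each of C, D, F — A is the Condorcet winner.

A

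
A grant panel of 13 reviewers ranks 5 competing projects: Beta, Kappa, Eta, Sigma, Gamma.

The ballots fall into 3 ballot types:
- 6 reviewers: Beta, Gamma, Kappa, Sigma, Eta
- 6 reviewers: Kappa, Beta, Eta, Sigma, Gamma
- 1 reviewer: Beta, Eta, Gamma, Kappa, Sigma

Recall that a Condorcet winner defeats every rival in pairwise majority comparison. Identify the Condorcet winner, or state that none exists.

Check each pair by majority over 13 ballots:
Beta vs Kappa: Beta, 7–6.
Beta vs Eta: Beta, 13–0.
Beta vs Sigma: Beta wins 13–0.
Beta vs Gamma: Beta, 13–0.
Kappa vs Eta: Kappa preferred on 6+6 = 12 ballots; Kappa wins 12–1.
Kappa vs Sigma: Kappa wins 13–0.
Kappa vs Gamma: Gamma, 7–6.
Eta vs Sigma: Eta is ranked higher on 6+1 = 7 ballots, Sigma on 6. Eta wins 7–6.
Eta–Gamma: Eta 7–6.
Sigma–Gamma: Gamma 7–6.
Only Beta has no losses; Beta is the Condorcet winner.

Beta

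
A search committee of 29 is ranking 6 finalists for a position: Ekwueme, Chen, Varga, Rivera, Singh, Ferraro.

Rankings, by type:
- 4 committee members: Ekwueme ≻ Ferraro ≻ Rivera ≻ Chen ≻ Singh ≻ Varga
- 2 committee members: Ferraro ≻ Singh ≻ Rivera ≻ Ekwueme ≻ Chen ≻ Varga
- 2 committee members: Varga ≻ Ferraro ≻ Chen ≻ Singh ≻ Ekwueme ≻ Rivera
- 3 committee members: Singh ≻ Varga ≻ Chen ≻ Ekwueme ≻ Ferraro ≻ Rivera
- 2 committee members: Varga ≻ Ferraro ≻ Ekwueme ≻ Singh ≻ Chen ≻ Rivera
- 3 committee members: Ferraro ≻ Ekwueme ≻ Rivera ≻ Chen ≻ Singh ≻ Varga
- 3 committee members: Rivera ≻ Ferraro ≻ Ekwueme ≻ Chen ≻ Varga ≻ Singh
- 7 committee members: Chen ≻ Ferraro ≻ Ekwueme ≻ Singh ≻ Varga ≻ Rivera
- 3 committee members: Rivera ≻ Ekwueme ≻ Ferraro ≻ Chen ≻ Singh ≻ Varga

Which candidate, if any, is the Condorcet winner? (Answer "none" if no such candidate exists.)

Check each pair by majority over 29 ballots:
Ekwueme vs Chen: Ekwueme is ranked higher on 4+2+2+3+3+3 = 17 ballots, Chen on 12. Ekwueme wins 17–12.
Ekwueme vs Varga: Ekwueme is ranked higher on 4+2+3+3+7+3 = 22 ballots, Varga on 7. Ekwueme wins 22–7.
Ekwueme vs Rivera: 4+2+3+2+3+7 = 21 for Ekwueme, 8 for Rivera — Ekwueme by 21–8.
Ekwueme vs Singh: 4+2+3+3+7+3 = 22 for Ekwueme, 7 for Singh — Ekwueme by 22–7.
Ekwueme vs Ferraro: 10 to 19, Ferraro.
Chen vs Varga: 22 to 7, Chen.
Chen vs Rivera: 14 to 15, Rivera.
Chen vs Singh: 22 to 7, Chen.
Chen vs Ferraro: 10 to 19, Ferraro.
Varga vs Rivera: Varga preferred on 2+3+2+7 = 14 ballots; Rivera wins 15–14.
Varga vs Singh: Varga is ranked higher on 2+2+3 = 7 ballots, Singh on 22. Singh wins 22–7.
Varga vs Ferraro: Varga is ranked higher on 2+3+2 = 7 ballots, Ferraro on 22. Ferraro wins 22–7.
Rivera vs Singh: Rivera preferred on 4+3+3+3 = 13 ballots; Singh wins 16–13.
Rivera vs Ferraro: Rivera preferred on 3+3 = 6 ballots; Ferraro wins 23–6.
Singh vs Ferraro: 3 for Singh, 26 for Ferraro — Ferraro by 26–3.
Ferraro beats each of Ekwueme, Chen, Varga, Rivera, Singh — Ferraro is the Condorcet winner.

Ferraro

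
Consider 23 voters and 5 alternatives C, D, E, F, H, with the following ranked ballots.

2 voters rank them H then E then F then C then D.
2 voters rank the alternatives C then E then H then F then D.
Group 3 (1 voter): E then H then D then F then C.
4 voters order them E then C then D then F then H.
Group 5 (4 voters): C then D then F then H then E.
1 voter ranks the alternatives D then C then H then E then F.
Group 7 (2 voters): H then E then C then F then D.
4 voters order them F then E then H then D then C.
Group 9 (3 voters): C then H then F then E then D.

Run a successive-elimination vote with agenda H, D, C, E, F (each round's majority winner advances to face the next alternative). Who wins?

E

Round 1: H vs D — 14–9, H advances.
Round 2: H vs C — 9–14, C advances.
Round 3: C vs E — 10–13, E advances.
Round 4: E vs F — 12–11, E advances.
E survives the agenda.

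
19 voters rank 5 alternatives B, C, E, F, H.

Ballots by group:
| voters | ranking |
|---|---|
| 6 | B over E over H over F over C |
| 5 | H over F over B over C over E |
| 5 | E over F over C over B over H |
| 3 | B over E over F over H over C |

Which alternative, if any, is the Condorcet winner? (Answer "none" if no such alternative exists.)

Check each pair by majority over 19 ballots:
B–C: B 14–5.
B vs E: 14 to 5, B.
B vs F: 9 to 10, F.
B vs H: 6+5+3 = 14 for B, 5 for H — B by 14–5.
C vs E: E, 14–5.
C vs F: C preferred on 0 ballots; F wins 19–0.
C vs H: C preferred on 5 ballots; H wins 14–5.
E–F: E 14–5.
E vs H: 14 to 5, E.
F vs H: F is ranked higher on 5+3 = 8 ballots, H on 11. H wins 11–8.
Each alternative drops at least one matchup (B loses to F; C loses to B; E loses to B; F loses to E; H loses to B); the cycle B beats E beats F beats B rules out a Condorcet winner.

none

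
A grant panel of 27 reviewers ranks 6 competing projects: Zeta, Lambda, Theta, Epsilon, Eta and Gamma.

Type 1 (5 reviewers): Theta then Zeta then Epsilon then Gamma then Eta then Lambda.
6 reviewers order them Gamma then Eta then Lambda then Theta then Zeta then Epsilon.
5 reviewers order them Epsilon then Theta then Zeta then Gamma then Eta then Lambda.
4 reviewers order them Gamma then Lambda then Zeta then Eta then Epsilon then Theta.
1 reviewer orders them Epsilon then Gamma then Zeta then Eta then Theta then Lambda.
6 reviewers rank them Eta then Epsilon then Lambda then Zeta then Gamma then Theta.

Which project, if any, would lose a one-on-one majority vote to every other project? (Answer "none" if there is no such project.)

Head-to-head results (27 reviewers):
Zeta vs Lambda: Lambda wins 16–11.
Zeta–Theta: Theta 16–11.
Zeta vs Epsilon: Zeta is ranked higher on 5+6+4 = 15 ballots, Epsilon on 12. Zeta wins 15–12.
Zeta vs Eta: Zeta wins 15–12.
Zeta vs Gamma: Zeta preferred on 5+5+6 = 16 ballots; Zeta wins 16–11.
Lambda vs Theta: 16 to 11, Lambda.
Lambda vs Epsilon: Epsilon wins 17–10.
Lambda vs Eta: Lambda is ranked higher on 4 ballots, Eta on 23. Eta wins 23–4.
Lambda vs Gamma: Gamma, 21–6.
Theta vs Epsilon: Epsilon, 16–11.
Theta vs Eta: Eta wins 17–10.
Theta vs Gamma: Gamma wins 17–10.
Epsilon vs Eta: Epsilon preferred on 5+5+1 = 11 ballots; Eta wins 16–11.
Epsilon vs Gamma: 17 to 10, Epsilon.
Eta–Gamma: Gamma 21–6.
No project is winless: Zeta beats Epsilon; Lambda beats Zeta; Theta beats Zeta; Epsilon beats Lambda; Eta beats Lambda; Gamma beats Lambda. There is no Condorcet loser.

none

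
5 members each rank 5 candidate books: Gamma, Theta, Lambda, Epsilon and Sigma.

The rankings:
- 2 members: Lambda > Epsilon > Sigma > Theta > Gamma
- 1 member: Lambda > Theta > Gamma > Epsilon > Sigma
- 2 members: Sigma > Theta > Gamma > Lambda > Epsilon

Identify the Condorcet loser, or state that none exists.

Head-to-head results (5 members):
Gamma vs Theta: Gamma preferred on 0 ballots; Theta wins 5–0.
Gamma vs Lambda: Gamma is ranked higher on 2 ballots, Lambda on 3. Lambda wins 3–2.
Gamma vs Epsilon: Gamma, 3–2.
Gamma–Sigma: Sigma 4–1.
Theta–Lambda: Lambda 3–2.
Theta vs Epsilon: Theta, 3–2.
Theta vs Sigma: Sigma, 4–1.
Lambda vs Epsilon: Lambda is ranked higher on 2+1+2 = 5 ballots, Epsilon on 0. Lambda wins 5–0.
Lambda–Sigma: Lambda 3–2.
Epsilon vs Sigma: Epsilon preferred on 2+1 = 3 ballots; Epsilon wins 3–2.
Every book wins at least one matchup (Gamma beats Epsilon; Theta beats Gamma; Lambda beats Gamma; Epsilon beats Sigma; Sigma beats Gamma), so there is no Condorcet loser.

none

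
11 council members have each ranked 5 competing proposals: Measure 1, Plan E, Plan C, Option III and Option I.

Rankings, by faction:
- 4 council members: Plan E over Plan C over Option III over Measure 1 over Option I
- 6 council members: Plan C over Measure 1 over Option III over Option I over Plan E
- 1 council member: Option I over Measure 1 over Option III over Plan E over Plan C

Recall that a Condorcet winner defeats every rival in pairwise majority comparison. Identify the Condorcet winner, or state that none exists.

Head-to-head results (11 council members):
Measure 1 vs Plan E: Measure 1 preferred on 6+1 = 7 ballots; Measure 1 wins 7–4.
Measure 1 vs Plan C: 1 for Measure 1, 10 for Plan C — Plan C by 10–1.
Measure 1 vs Option III: Measure 1 wins 7–4.
Measure 1 vs Option I: Measure 1 is ranked higher on 4+6 = 10 ballots, Option I on 1. Measure 1 wins 10–1.
Plan E vs Plan C: 4+1 = 5 for Plan E, 6 for Plan C — Plan C by 6–5.
Plan E vs Option III: 4 for Plan E, 7 for Option III — Option III by 7–4.
Plan E vs Option I: Plan E is ranked higher on 4 ballots, Option I on 7. Option I wins 7–4.
Plan C vs Option III: Plan C is ranked higher on 4+6 = 10 ballots, Option III on 1. Plan C wins 10–1.
Plan C–Option I: Plan C 10–1.
Option III vs Option I: Option III wins 10–1.
Plan C defeats every rival head-to-head and is the Condorcet winner.

Plan C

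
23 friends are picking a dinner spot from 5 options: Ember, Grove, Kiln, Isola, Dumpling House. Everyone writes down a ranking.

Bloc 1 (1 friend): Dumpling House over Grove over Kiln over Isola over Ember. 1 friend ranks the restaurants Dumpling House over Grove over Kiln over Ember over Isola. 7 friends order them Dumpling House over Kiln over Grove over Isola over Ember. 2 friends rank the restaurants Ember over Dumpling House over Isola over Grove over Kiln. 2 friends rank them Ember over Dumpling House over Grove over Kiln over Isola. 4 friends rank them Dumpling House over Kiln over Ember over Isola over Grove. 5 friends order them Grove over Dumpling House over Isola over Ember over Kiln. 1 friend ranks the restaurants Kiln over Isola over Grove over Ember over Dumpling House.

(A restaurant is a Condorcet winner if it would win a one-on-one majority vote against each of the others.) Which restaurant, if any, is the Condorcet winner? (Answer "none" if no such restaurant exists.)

Dumpling House

Pairwise majorities:
Ember vs Grove: Grove, 15–8.
Ember vs Kiln: Kiln, 14–9.
Ember vs Isola: Isola wins 14–9.
Ember vs Dumpling House: Dumpling House, 18–5.
Grove vs Kiln: Kiln wins 12–11.
Grove vs Isola: Grove wins 16–7.
Grove–Dumpling House: Dumpling House 17–6.
Kiln–Isola: Kiln 16–7.
Kiln–Dumpling House: Dumpling House 22–1.
Isola vs Dumpling House: Dumpling House, 22–1.
Dumpling House beats each of Ember, Grove, Kiln, Isola — Dumpling House is the Condorcet winner.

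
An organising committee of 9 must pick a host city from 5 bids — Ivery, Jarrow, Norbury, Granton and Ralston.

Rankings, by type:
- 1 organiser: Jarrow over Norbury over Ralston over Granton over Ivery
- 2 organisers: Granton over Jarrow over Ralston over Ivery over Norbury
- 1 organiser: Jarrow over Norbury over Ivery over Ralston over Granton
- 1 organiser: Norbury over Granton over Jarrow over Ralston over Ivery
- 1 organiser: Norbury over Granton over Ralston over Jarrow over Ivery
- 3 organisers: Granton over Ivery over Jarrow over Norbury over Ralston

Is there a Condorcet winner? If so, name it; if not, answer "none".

Granton

Pairwise majorities:
Ivery vs Jarrow: Jarrow wins 6–3.
Ivery vs Norbury: 2+3 = 5 for Ivery, 4 for Norbury — Ivery by 5–4.
Ivery–Granton: Granton 8–1.
Ivery–Ralston: Ralston 5–4.
Jarrow vs Norbury: Jarrow preferred on 1+2+1+3 = 7 ballots; Jarrow wins 7–2.
Jarrow vs Granton: Jarrow preferred on 1+1 = 2 ballots; Granton wins 7–2.
Jarrow vs Ralston: 1+2+1+1+3 = 8 for Jarrow, 1 for Ralston — Jarrow by 8–1.
Norbury vs Granton: Granton, 5–4.
Norbury vs Ralston: 7 to 2, Norbury.
Granton vs Ralston: Granton preferred on 2+1+1+3 = 7 ballots; Granton wins 7–2.
Granton wins every pairwise contest, so Granton is the Condorcet winner.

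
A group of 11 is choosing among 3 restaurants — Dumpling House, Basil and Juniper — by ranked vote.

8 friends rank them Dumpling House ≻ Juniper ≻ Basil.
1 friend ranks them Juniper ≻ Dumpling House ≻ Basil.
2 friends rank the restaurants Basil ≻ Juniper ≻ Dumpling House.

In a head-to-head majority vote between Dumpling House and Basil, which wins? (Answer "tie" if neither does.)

Dumpling House

Ballots ranking Dumpling House above Basil: 8 + 1 = 9.
Ballots ranking Basil above Dumpling House: 11 − 9 = 2.
Dumpling House wins the head-to-head 9–2.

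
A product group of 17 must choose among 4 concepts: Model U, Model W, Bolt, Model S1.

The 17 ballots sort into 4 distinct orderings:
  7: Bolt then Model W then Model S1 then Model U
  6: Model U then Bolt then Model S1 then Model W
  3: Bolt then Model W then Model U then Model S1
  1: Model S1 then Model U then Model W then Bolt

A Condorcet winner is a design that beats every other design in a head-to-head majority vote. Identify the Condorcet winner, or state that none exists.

Check each pair by majority over 17 ballots:
Model U vs Model W: 6+1 = 7 for Model U, 10 for Model W — Model W by 10–7.
Model U vs Bolt: 7 to 10, Bolt.
Model U vs Model S1: Model U preferred on 6+3 = 9 ballots; Model U wins 9–8.
Model W vs Bolt: 1 to 16, Bolt.
Model W vs Model S1: 10 to 7, Model W.
Bolt vs Model S1: Bolt preferred on 7+6+3 = 16 ballots; Bolt wins 16–1.
Bolt beats each of Model U, Model W, Model S1 — Bolt is the Condorcet winner.

Bolt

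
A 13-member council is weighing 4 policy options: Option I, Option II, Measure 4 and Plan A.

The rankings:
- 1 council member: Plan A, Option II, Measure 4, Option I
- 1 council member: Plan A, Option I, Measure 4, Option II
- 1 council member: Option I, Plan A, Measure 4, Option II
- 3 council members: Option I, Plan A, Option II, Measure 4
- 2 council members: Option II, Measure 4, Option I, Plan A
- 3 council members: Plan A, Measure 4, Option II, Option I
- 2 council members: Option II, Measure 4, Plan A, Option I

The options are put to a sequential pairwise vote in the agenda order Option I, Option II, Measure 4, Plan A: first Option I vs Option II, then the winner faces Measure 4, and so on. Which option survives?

Plan A

Round 1: Option I vs Option II — 5–8, Option II advances.
Round 2: Option II vs Measure 4 — 8–5, Option II advances.
Round 3: Option II vs Plan A — 4–9, Plan A advances.
Plan A survives the agenda.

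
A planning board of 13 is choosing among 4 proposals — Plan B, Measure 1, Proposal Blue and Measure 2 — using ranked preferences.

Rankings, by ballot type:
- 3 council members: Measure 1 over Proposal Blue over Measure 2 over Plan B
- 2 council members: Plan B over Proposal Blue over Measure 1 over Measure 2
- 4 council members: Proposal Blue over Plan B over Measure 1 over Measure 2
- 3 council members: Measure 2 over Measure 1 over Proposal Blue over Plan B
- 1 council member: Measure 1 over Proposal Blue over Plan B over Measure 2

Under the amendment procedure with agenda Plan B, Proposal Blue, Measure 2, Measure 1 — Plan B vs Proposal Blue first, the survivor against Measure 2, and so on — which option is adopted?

Measure 1

Round 1: Plan B vs Proposal Blue — 2–11, Proposal Blue advances.
Round 2: Proposal Blue vs Measure 2 — 10–3, Proposal Blue advances.
Round 3: Proposal Blue vs Measure 1 — 6–7, Measure 1 advances.
The agenda winner is Measure 1.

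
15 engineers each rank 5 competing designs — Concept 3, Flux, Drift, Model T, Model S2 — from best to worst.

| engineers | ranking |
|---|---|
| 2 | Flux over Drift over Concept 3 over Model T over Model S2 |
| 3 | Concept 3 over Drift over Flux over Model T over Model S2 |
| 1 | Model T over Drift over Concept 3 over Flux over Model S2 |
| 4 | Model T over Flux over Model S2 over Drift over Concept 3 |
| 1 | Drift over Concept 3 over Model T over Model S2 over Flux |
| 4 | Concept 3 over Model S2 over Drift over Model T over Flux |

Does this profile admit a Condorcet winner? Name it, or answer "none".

Pairwise majorities:
Concept 3 vs Flux: 3+1+1+4 = 9 for Concept 3, 6 for Flux — Concept 3 by 9–6.
Concept 3 vs Drift: Concept 3 preferred on 3+4 = 7 ballots; Drift wins 8–7.
Concept 3 vs Model T: 10 to 5, Concept 3.
Concept 3 vs Model S2: 11 to 4, Concept 3.
Flux vs Drift: Flux is ranked higher on 2+4 = 6 ballots, Drift on 9. Drift wins 9–6.
Flux vs Model T: 2+3 = 5 for Flux, 10 for Model T — Model T by 10–5.
Flux vs Model S2: Flux is ranked higher on 2+3+1+4 = 10 ballots, Model S2 on 5. Flux wins 10–5.
Drift vs Model T: Drift is ranked higher on 2+3+1+4 = 10 ballots, Model T on 5. Drift wins 10–5.
Drift vs Model S2: 2+3+1+1 = 7 for Drift, 8 for Model S2 — Model S2 by 8–7.
Model T vs Model S2: 11 to 4, Model T.
No design is unbeaten: Concept 3 loses to Drift; Flux loses to Concept 3; Drift loses to Model S2; Model T loses to Concept 3; Model S2 loses to Concept 3. In particular Concept 3 beats Model S2 beats Drift beats Concept 3 is a majority cycle — no Condorcet winner exists.

none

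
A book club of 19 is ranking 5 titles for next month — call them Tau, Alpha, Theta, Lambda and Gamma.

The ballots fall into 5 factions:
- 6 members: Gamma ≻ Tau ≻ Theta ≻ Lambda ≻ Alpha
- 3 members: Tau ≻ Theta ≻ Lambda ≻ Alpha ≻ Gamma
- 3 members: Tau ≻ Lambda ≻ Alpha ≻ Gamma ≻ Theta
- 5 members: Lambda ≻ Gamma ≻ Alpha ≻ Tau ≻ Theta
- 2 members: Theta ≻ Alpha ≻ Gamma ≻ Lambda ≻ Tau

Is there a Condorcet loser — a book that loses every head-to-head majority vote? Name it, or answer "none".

Pairwise majorities:
Tau vs Alpha: Tau wins 12–7.
Tau vs Theta: 6+3+3+5 = 17 for Tau, 2 for Theta — Tau by 17–2.
Tau vs Lambda: Tau wins 12–7.
Tau vs Gamma: 6 to 13, Gamma.
Alpha vs Theta: Theta wins 11–8.
Alpha vs Lambda: 2 for Alpha, 17 for Lambda — Lambda by 17–2.
Alpha vs Gamma: 8 to 11, Gamma.
Theta vs Lambda: 11 to 8, Theta.
Theta vs Gamma: Gamma wins 14–5.
Lambda vs Gamma: Lambda wins 11–8.
Only Alpha has no wins; Alpha is the Condorcet loser.

Alpha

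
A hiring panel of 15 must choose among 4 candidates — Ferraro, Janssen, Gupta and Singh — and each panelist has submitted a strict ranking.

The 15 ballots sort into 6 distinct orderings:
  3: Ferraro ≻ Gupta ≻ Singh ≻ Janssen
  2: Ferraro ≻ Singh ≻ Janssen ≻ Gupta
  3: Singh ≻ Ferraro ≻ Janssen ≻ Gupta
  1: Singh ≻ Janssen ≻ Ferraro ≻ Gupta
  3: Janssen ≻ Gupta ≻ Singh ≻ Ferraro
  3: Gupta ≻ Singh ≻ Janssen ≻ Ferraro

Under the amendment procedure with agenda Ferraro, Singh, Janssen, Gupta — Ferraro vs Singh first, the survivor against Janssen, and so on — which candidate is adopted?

Round 1: Ferraro vs Singh — 5–10, Singh advances.
Round 2: Singh vs Janssen — 12–3, Singh advances.
Round 3: Singh vs Gupta — 6–9, Gupta advances.
Gupta survives the agenda.

Gupta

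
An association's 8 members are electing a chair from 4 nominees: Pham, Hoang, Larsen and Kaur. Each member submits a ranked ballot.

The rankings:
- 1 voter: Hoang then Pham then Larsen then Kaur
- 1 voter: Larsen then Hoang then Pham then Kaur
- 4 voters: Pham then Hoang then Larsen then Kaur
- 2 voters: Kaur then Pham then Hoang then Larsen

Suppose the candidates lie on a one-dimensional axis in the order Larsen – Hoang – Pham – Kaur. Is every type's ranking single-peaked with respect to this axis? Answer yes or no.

yes

Axis positions: Larsen=1, Hoang=2, Pham=3, Kaur=4.
Type 1 (peak Hoang at position 2): ranking walks positions 2-3-1-4, expanding outward from the peak — single-peaked.
Type 2 (peak Larsen at position 1): ranking walks positions 1-2-3-4, expanding outward from the peak — single-peaked.
Type 3 (peak Pham at position 3): ranking walks positions 3-2-1-4, expanding outward from the peak — single-peaked.
Type 4 (peak Kaur at position 4): ranking walks positions 4-3-2-1, expanding outward from the peak — single-peaked.
Every ranking is single-peaked on this axis.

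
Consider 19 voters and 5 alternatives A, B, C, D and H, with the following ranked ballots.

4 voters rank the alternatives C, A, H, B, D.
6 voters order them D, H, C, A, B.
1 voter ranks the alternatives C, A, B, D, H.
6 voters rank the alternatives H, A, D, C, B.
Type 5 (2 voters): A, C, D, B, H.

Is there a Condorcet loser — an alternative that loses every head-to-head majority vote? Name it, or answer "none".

Head-to-head results (19 voters):
A vs B: A preferred on 4+6+1+6+2 = 19 ballots; A wins 19–0.
A vs C: 8 to 11, C.
A–D: A 13–6.
A–H: H 12–7.
B vs C: 0 for B, 19 for C — C by 19–0.
B vs D: B preferred on 4+1 = 5 ballots; D wins 14–5.
B vs H: 1+2 = 3 for B, 16 for H — H by 16–3.
C vs D: 4+1+2 = 7 for C, 12 for D — D by 12–7.
C vs H: C preferred on 4+1+2 = 7 ballots; H wins 12–7.
D–H: H 10–9.
Only B has no wins; B is the Condorcet loser.

B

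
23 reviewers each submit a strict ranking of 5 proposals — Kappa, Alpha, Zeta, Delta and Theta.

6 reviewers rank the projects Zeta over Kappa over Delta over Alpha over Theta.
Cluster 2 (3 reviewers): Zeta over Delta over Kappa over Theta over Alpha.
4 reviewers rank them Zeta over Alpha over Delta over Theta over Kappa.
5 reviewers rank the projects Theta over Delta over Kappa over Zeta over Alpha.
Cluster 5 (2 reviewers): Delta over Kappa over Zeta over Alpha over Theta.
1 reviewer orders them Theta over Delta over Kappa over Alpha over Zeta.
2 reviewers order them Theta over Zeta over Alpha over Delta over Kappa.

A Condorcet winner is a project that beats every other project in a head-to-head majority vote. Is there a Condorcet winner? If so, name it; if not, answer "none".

Head-to-head results (23 reviewers):
Kappa vs Alpha: 6+3+5+2+1 = 17 for Kappa, 6 for Alpha — Kappa by 17–6.
Kappa vs Zeta: Kappa is ranked higher on 5+2+1 = 8 ballots, Zeta on 15. Zeta wins 15–8.
Kappa vs Delta: Kappa is ranked higher on 6 ballots, Delta on 17. Delta wins 17–6.
Kappa vs Theta: Kappa preferred on 6+3+2 = 11 ballots; Theta wins 12–11.
Alpha vs Zeta: Alpha is ranked higher on 1 ballot, Zeta on 22. Zeta wins 22–1.
Alpha vs Delta: 4+2 = 6 for Alpha, 17 for Delta — Delta by 17–6.
Alpha vs Theta: 12 to 11, Alpha.
Zeta vs Delta: 6+3+4+2 = 15 for Zeta, 8 for Delta — Zeta by 15–8.
Zeta vs Theta: 6+3+4+2 = 15 for Zeta, 8 for Theta — Zeta by 15–8.
Delta vs Theta: Delta preferred on 6+3+4+2 = 15 ballots; Delta wins 15–8.
Zeta beats each of Kappa, Alpha, Delta, Theta — Zeta is the Condorcet winner.

Zeta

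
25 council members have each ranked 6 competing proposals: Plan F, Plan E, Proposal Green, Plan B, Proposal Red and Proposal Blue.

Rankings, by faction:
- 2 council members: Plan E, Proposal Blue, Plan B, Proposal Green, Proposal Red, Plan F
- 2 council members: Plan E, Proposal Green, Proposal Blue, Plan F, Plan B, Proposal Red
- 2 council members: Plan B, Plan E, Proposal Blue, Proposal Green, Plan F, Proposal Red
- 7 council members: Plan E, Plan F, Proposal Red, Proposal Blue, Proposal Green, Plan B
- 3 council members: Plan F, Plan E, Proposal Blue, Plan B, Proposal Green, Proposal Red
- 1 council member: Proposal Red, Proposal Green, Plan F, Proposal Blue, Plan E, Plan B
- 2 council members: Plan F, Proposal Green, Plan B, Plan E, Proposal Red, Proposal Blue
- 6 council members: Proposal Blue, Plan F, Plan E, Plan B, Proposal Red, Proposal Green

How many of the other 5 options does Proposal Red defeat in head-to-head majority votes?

1

Proposal Red against each rival (25 council members):
Proposal Red–Plan F: Plan F 22–3.
Proposal Red vs Plan E: Plan E, 24–1.
Proposal Red vs Proposal Green: 7+1+6 = 14 for Proposal Red, 11 for Proposal Green — Proposal Red by 14–11.
Proposal Red vs Plan B: Plan B, 17–8.
Proposal Red vs Proposal Blue: Proposal Blue, 15–10.
Proposal Red beats Proposal Green; loses to Plan F, Plan E, Plan B, Proposal Blue — 1 pairwise win.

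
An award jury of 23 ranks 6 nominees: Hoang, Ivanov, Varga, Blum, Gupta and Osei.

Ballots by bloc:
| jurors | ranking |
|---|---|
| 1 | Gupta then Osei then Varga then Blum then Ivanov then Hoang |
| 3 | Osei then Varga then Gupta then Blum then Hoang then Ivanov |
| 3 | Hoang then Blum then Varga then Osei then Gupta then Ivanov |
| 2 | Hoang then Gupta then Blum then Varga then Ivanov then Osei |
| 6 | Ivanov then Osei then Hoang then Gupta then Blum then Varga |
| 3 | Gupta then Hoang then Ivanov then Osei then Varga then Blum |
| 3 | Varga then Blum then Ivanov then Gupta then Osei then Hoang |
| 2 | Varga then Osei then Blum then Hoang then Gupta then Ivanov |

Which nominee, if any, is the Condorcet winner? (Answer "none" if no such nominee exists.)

none

Head-to-head results (23 jurors):
Hoang vs Ivanov: Hoang is ranked higher on 3+3+2+3+2 = 13 ballots, Ivanov on 10. Hoang wins 13–10.
Hoang vs Varga: Hoang is ranked higher on 3+2+6+3 = 14 ballots, Varga on 9. Hoang wins 14–9.
Hoang vs Blum: 3+2+6+3 = 14 for Hoang, 9 for Blum — Hoang by 14–9.
Hoang vs Gupta: 13 to 10, Hoang.
Hoang vs Osei: Hoang preferred on 3+2+3 = 8 ballots; Osei wins 15–8.
Ivanov vs Varga: 6+3 = 9 for Ivanov, 14 for Varga — Varga by 14–9.
Ivanov vs Blum: 6+3 = 9 for Ivanov, 14 for Blum — Blum by 14–9.
Ivanov vs Gupta: Ivanov is ranked higher on 6+3 = 9 ballots, Gupta on 14. Gupta wins 14–9.
Ivanov vs Osei: 2+6+3+3 = 14 for Ivanov, 9 for Osei — Ivanov by 14–9.
Varga vs Blum: 12 to 11, Varga.
Varga vs Gupta: 11 to 12, Gupta.
Varga vs Osei: 3+2+3+2 = 10 for Varga, 13 for Osei — Osei by 13–10.
Blum vs Gupta: 3+3+2 = 8 for Blum, 15 for Gupta — Gupta by 15–8.
Blum vs Osei: Blum preferred on 3+2+3 = 8 ballots; Osei wins 15–8.
Gupta vs Osei: Gupta preferred on 1+2+3+3 = 9 ballots; Osei wins 14–9.
No nominee is unbeaten: Hoang loses to Osei; Ivanov loses to Hoang; Varga loses to Hoang; Blum loses to Hoang; Gupta loses to Hoang; Osei loses to Ivanov. In particular Hoang > Ivanov > Osei > Hoang is a majority cycle — no Condorcet winner exists.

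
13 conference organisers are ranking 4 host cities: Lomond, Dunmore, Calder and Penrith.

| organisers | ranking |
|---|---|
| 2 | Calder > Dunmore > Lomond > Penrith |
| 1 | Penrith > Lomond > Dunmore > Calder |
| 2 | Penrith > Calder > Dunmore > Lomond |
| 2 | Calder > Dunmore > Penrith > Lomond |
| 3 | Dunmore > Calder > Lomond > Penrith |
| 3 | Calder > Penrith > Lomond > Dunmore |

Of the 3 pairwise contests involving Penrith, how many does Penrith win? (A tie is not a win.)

Penrith against each rival (13 organisers):
Penrith vs Lomond: 8 to 5, Penrith.
Penrith vs Dunmore: 1+2+3 = 6 for Penrith, 7 for Dunmore — Dunmore by 7–6.
Penrith vs Calder: Calder wins 10–3.
Penrith beats Lomond; loses to Dunmore, Calder — 1 pairwise win.

1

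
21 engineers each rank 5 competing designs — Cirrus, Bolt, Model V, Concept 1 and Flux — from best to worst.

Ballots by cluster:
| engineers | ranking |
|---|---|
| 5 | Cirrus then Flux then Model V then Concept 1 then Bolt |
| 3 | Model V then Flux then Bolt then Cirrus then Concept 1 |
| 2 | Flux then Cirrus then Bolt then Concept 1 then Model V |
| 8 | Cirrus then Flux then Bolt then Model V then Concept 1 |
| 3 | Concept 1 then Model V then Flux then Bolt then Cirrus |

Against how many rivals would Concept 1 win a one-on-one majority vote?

0

Concept 1 against each rival (21 engineers):
Concept 1 vs Cirrus: 3 to 18, Cirrus.
Concept 1 vs Bolt: Bolt wins 13–8.
Concept 1–Model V: Model V 16–5.
Concept 1 vs Flux: Flux wins 18–3.
Concept 1 beats no one; loses to Cirrus, Bolt, Model V, Flux — 0 pairwise wins.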